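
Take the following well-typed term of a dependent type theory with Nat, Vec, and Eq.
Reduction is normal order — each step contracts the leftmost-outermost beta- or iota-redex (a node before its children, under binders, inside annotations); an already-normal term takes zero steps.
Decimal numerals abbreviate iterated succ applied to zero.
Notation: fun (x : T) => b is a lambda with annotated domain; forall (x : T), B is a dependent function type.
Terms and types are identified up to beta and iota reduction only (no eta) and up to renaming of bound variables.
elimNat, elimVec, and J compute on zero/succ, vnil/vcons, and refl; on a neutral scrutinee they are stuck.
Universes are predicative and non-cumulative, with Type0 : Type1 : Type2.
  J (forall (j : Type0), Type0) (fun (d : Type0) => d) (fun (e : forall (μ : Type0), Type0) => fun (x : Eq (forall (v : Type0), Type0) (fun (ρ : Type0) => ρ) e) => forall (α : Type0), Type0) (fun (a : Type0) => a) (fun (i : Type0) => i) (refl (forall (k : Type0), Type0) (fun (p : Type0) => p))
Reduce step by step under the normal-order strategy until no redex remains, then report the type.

normal-order reduction:
  J (forall (j : Type0), Type0) (fun (d : Type0) => d) (fun (e : forall (μ : Type0), Type0) => fun (x : Eq (forall (v : Type0), Type0) (fun (ρ : Type0) => ρ) e) => forall (α : Type0), Type0) (fun (a : Type0) => a) (fun (i : Type0) => i) (refl (forall (k : Type0), Type0) (fun (p : Type0) => p))
  ~> fun (j : Type0) => j
type:
  forall (j : Type0), Type0


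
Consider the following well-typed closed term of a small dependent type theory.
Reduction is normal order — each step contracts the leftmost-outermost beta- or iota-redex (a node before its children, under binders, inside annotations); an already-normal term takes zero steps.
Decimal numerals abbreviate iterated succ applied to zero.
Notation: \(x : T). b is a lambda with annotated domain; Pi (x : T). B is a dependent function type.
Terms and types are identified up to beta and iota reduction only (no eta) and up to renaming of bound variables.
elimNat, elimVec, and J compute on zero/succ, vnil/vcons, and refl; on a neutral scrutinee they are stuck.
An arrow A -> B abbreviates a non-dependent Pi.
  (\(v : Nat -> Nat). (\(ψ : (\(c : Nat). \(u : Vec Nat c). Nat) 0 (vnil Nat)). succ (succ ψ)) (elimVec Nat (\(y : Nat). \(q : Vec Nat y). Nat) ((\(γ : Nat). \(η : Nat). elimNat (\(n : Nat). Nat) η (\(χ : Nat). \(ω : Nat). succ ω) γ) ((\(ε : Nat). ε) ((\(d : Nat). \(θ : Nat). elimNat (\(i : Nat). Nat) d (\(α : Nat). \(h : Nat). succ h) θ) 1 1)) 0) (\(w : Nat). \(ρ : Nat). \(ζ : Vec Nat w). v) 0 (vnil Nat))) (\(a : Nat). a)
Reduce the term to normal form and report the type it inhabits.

normal form:
  4
the term's type:
  Nat


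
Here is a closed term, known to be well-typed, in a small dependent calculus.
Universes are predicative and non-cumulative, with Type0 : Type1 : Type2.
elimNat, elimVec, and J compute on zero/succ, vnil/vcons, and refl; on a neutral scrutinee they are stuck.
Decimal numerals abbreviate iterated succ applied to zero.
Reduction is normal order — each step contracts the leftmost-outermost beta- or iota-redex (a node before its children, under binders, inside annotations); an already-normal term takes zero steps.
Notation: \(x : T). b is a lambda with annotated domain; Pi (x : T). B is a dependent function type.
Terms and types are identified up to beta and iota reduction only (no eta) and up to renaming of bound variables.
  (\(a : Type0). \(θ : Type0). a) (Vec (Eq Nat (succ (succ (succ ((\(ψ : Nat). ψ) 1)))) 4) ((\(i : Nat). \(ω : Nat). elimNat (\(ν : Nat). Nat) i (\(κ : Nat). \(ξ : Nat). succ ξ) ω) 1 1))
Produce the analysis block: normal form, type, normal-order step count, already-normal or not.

normal form:
  \(a : Type0). Vec (Eq Nat 4 4) 2
the term's type:
  Pi (a : Type0). Type0
steps to reach normal form (normal order): 8
already normal: no
first contracted redex: a beta-redex


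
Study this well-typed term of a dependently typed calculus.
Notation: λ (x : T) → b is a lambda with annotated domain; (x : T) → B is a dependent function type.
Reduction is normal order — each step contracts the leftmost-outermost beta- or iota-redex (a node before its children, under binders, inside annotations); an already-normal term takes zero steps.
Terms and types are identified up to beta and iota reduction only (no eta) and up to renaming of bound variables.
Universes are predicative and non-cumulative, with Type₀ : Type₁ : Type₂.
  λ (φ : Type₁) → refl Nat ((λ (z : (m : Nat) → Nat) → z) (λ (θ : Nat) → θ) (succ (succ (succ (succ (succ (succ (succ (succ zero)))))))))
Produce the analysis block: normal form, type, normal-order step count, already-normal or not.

reduced normal form:
  λ (φ : Type₁) → refl Nat (succ (succ (succ (succ (succ (succ (succ (succ zero))))))))
inferred type:
  (φ : Type₁) → Eq Nat (succ (succ (succ (succ (succ (succ (succ (succ zero)))))))) (succ (succ (succ (succ (succ (succ (succ (succ zero))))))))
steps to reach normal form (normal order): 2
started in normal form: no
first redex: a beta-redex


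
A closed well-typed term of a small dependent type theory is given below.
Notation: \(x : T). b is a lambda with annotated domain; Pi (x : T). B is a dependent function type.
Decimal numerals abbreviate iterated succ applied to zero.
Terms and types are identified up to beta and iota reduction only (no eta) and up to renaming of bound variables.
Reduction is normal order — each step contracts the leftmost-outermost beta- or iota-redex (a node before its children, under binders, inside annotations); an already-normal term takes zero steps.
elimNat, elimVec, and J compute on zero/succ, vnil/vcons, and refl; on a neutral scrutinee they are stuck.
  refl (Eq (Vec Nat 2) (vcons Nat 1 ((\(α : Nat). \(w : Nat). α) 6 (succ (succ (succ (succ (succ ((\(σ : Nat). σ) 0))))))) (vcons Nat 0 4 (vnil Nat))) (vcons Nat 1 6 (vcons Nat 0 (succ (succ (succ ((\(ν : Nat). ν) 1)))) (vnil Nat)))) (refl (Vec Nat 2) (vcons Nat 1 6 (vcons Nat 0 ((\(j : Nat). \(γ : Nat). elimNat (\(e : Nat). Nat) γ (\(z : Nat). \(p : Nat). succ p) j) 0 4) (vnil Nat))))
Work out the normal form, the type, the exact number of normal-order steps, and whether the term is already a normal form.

reduced normal form:
  refl (Eq (Vec Nat 2) (vcons Nat 1 6 (vcons Nat 0 4 (vnil Nat))) (vcons Nat 1 6 (vcons Nat 0 4 (vnil Nat)))) (refl (Vec Nat 2) (vcons Nat 1 6 (vcons Nat 0 4 (vnil Nat))))
the term's type:
  Eq (Eq (Vec Nat 2) (vcons Nat 1 6 (vcons Nat 0 4 (vnil Nat))) (vcons Nat 1 6 (vcons Nat 0 4 (vnil Nat)))) (refl (Vec Nat 2) (vcons Nat 1 6 (vcons Nat 0 4 (vnil Nat)))) (refl (Vec Nat 2) (vcons Nat 1 6 (vcons Nat 0 4 (vnil Nat))))
normal-order step count: 6
started in normal form: no
first redex: a beta-redex


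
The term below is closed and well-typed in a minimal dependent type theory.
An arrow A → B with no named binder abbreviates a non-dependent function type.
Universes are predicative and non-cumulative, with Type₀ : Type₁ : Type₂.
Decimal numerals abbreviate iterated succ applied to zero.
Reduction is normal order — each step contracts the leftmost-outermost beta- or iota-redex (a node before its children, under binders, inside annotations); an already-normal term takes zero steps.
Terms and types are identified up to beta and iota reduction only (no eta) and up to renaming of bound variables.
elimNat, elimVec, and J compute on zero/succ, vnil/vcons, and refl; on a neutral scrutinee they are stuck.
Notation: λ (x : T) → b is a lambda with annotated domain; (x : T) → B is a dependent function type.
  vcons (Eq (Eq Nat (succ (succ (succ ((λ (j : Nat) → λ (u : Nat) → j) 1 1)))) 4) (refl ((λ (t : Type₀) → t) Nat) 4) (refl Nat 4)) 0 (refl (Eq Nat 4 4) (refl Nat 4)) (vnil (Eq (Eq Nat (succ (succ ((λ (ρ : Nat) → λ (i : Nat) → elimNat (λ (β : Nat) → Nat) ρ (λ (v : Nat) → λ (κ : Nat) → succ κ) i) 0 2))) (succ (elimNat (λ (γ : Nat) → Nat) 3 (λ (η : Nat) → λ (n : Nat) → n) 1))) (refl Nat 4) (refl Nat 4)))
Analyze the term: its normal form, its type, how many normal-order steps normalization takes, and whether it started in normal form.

reduced normal form:
  vcons (Eq (Eq Nat 4 4) (refl Nat 4) (refl Nat 4)) 0 (refl (Eq Nat 4 4) (refl Nat 4)) (vnil (Eq (Eq Nat 4 4) (refl Nat 4) (refl Nat 4)))
inferred type:
  Vec (Eq (Eq Nat 4 4) (refl Nat 4) (refl Nat 4)) 1
reduction steps (normal order): 16
term was already normal: no
first redex: a beta-redex


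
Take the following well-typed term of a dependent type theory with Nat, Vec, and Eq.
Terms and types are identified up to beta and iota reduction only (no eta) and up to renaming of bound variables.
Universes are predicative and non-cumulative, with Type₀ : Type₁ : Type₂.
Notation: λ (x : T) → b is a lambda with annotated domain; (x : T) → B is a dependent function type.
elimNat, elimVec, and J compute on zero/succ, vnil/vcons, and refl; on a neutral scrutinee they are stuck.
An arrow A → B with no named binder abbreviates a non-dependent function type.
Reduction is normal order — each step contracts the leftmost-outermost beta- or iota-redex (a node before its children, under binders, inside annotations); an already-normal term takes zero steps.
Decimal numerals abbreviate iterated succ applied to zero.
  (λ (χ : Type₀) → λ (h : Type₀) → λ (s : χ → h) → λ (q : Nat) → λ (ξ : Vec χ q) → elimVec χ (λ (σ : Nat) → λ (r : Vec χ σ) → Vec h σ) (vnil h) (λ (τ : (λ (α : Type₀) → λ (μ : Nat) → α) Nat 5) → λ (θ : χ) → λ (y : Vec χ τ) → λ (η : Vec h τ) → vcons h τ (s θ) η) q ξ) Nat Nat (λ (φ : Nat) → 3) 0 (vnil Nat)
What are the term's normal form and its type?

normal form:
  vnil Nat
inferred type:
  Vec Nat 0


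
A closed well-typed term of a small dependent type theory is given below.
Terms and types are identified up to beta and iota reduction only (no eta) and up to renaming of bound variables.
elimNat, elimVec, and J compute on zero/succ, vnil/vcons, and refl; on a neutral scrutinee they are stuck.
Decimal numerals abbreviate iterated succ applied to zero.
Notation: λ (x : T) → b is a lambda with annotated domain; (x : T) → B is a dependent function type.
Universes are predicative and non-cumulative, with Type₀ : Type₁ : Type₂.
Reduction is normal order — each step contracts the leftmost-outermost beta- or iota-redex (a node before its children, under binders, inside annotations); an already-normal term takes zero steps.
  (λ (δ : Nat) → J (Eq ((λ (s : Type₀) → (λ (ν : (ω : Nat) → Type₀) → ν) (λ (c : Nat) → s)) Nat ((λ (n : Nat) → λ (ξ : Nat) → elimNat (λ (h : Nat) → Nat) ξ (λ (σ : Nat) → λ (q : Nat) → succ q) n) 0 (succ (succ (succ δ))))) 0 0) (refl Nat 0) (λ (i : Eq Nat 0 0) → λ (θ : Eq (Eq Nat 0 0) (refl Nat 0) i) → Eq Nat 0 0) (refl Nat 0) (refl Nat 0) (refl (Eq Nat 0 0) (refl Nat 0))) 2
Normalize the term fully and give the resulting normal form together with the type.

reduced normal form:
  refl Nat 0
the term's type:
  Eq Nat 0 0


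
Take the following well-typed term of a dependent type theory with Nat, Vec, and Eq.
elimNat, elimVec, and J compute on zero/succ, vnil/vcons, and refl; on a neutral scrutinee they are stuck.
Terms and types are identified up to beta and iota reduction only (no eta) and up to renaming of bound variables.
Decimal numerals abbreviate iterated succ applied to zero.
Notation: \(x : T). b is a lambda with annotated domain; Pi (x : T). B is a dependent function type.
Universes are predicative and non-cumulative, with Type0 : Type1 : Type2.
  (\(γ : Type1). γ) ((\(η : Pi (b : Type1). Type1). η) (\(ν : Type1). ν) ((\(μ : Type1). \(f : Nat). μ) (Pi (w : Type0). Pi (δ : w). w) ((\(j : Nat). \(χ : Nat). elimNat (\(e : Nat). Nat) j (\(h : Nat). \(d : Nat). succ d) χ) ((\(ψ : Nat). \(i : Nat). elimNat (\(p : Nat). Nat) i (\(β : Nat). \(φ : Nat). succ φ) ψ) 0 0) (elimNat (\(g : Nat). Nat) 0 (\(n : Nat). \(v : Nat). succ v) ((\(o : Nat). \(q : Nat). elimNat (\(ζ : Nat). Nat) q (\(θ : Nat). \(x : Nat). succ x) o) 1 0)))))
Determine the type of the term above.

type:
  Type1


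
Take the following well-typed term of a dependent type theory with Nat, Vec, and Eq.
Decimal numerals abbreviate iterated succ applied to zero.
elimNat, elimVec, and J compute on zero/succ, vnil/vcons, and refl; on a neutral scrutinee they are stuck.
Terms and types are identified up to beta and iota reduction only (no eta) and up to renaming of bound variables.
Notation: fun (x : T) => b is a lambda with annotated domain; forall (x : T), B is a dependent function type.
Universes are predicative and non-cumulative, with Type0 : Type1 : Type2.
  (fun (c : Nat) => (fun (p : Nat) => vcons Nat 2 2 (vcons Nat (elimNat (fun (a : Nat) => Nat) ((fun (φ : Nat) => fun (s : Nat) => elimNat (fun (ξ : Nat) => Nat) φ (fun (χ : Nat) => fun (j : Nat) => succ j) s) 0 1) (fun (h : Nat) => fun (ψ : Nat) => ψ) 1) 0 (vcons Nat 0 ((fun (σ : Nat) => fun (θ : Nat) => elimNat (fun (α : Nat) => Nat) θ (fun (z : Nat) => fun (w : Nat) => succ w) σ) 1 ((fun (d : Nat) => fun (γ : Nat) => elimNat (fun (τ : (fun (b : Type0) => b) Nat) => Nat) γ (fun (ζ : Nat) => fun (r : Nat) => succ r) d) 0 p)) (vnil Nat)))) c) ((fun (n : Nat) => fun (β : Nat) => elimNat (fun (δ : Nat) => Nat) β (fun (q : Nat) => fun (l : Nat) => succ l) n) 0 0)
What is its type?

type:
  Vec Nat 3


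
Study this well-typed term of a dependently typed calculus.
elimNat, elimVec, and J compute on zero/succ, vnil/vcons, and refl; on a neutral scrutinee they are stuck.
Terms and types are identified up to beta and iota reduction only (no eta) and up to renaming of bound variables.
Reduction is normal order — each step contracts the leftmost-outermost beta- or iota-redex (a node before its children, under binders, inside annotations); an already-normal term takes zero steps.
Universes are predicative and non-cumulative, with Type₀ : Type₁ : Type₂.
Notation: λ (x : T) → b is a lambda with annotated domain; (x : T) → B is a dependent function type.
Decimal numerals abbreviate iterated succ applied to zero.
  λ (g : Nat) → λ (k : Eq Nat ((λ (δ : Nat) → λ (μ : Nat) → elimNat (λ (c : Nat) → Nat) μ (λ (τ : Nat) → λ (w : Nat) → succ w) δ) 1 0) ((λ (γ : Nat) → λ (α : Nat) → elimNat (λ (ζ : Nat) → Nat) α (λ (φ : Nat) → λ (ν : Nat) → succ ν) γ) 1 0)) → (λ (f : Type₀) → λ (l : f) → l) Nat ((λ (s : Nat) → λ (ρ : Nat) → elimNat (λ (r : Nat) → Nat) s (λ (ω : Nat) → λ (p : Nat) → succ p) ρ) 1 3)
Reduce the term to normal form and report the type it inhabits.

resulting normal form:
  λ (g : Nat) → λ (k : Eq Nat 1 1) → 4
the term's type:
  (g : Nat) → (k : Eq Nat 1 1) → Nat
observation: contracting a beta-redex first, the term normalizes in 26 steps.


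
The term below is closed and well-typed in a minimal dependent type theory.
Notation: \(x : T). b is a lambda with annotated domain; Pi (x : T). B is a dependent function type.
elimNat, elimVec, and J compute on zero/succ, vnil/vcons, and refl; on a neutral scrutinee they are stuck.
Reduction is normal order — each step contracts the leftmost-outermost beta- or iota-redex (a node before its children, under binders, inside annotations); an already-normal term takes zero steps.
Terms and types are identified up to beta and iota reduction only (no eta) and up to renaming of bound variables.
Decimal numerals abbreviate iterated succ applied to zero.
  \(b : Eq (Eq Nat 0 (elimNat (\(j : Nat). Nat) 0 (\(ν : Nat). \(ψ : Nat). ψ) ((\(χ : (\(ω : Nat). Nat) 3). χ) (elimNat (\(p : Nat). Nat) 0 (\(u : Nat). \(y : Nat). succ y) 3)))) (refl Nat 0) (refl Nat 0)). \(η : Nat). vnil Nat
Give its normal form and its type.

reduced normal form:
  \(b : Eq (Eq Nat 0 0) (refl Nat 0) (refl Nat 0)). \(j : Nat). vnil Nat
inferred type:
  Pi (b : Eq (Eq Nat 0 0) (refl Nat 0) (refl Nat 0)). Pi (j : Nat). Vec Nat 0
observation: normalization takes exactly 21 steps under the normal-order strategy.


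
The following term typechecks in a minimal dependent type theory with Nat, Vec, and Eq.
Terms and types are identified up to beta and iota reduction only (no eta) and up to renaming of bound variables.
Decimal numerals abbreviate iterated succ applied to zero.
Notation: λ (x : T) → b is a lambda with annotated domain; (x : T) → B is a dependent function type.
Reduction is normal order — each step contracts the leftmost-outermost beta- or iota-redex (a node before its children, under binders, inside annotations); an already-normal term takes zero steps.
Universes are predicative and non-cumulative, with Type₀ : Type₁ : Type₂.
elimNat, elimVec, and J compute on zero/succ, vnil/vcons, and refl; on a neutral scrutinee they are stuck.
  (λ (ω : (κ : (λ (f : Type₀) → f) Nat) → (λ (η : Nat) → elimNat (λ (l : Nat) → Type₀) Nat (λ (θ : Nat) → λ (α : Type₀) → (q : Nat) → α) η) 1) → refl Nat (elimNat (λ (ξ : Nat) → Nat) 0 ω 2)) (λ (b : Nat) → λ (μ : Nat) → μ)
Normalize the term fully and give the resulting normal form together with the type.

normal form:
  refl Nat 0
type:
  Eq Nat 0 0


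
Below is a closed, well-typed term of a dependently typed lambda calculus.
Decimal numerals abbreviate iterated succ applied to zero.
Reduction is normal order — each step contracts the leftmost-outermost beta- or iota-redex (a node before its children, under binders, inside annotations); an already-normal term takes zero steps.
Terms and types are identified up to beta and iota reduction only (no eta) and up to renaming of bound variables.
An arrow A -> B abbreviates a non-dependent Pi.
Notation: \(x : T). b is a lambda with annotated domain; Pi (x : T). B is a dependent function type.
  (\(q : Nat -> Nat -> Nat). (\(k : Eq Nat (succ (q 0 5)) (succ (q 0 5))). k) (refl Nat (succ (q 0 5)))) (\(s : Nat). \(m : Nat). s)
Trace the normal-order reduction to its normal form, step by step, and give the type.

reduction (normal order):
  (\(q : Nat -> Nat -> Nat). (\(k : Eq Nat (succ (q 0 5)) (succ (q 0 5))). k) (refl Nat (succ (q 0 5)))) (\(s : Nat). \(m : Nat). s)
  ~> (\(q : Eq Nat (succ ((\(k : Nat). \(s : Nat). k) 0 5)) (succ ((\(m : Nat). \(g : Nat). m) 0 5))). q) (refl Nat (succ ((\(ε : Nat). \(h : Nat). ε) 0 5)))
  ~> refl Nat (succ ((\(q : Nat). \(k : Nat). q) 0 5))
  ~> refl Nat (succ ((\(q : Nat). 0) 5))
  ~> refl Nat 1
the term's type:
  Eq Nat 1 1


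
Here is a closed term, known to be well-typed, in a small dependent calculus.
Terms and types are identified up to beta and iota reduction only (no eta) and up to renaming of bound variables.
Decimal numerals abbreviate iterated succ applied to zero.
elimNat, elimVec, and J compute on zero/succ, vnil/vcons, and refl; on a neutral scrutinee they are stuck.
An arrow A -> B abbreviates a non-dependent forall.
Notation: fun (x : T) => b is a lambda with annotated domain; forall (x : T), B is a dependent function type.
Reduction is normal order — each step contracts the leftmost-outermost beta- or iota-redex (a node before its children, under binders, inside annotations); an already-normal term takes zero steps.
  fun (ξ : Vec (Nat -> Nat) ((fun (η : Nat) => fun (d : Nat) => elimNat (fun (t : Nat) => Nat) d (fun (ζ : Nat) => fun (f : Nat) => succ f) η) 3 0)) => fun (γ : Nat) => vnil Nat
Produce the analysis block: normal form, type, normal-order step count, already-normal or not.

resulting normal form:
  fun (ξ : Vec (Nat -> Nat) 3) => fun (η : Nat) => vnil Nat
type:
  Vec (Nat -> Nat) 3 -> Nat -> Vec Nat 0
steps to reach normal form (normal order): 12
started in normal form: no
first contracted redex: a beta-redex


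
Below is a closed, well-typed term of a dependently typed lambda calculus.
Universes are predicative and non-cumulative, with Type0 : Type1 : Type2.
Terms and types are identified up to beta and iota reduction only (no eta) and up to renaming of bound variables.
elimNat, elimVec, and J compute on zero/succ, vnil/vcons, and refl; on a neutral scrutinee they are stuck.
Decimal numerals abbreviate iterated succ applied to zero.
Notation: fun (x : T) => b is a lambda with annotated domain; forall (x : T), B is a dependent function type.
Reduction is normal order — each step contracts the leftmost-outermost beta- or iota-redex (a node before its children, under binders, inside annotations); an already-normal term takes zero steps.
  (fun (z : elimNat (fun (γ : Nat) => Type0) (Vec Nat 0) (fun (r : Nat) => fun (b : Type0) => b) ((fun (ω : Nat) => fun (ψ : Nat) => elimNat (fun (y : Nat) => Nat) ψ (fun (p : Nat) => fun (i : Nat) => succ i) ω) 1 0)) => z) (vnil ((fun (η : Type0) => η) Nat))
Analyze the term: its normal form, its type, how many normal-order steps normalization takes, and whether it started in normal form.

reduced normal form:
  vnil Nat
type:
  Vec Nat 0
steps to reach normal form (normal order): 2
already normal: no
first contracted redex: a beta-redex


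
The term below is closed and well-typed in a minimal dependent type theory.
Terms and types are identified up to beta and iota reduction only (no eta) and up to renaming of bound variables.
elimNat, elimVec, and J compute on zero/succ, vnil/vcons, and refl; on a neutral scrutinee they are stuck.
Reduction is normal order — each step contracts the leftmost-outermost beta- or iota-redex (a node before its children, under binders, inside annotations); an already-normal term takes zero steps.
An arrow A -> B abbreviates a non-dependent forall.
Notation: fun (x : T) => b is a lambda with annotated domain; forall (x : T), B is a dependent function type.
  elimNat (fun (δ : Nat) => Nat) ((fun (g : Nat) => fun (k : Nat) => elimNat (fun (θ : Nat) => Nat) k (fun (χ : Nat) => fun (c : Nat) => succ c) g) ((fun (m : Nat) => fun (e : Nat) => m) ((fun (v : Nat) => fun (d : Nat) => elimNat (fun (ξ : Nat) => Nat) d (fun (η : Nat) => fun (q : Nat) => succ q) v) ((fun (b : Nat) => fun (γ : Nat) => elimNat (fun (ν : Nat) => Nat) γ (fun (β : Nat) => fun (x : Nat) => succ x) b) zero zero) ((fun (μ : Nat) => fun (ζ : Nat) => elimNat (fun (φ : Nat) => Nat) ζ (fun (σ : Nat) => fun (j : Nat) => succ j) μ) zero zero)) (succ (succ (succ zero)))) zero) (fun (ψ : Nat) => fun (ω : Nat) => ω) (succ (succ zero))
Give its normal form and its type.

reduced normal form:
  zero
inferred type:
  Nat
observation: normalization takes exactly 21 steps under the normal-order strategy.


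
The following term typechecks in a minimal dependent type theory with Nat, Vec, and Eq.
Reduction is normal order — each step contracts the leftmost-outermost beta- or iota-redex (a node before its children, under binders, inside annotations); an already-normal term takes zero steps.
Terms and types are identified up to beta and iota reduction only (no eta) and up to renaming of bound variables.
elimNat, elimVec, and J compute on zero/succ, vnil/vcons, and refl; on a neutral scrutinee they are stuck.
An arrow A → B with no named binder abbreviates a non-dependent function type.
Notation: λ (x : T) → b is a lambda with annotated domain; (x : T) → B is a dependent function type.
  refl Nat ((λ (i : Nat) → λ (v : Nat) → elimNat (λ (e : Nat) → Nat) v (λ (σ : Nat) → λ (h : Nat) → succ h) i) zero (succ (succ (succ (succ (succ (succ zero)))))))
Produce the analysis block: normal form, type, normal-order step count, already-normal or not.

normal form:
  refl Nat (succ (succ (succ (succ (succ (succ zero))))))
the term's type:
  Eq Nat (succ (succ (succ (succ (succ (succ zero)))))) (succ (succ (succ (succ (succ (succ zero))))))
normal-order step count: 3
started in normal form: no
first contracted redex: a beta-redex


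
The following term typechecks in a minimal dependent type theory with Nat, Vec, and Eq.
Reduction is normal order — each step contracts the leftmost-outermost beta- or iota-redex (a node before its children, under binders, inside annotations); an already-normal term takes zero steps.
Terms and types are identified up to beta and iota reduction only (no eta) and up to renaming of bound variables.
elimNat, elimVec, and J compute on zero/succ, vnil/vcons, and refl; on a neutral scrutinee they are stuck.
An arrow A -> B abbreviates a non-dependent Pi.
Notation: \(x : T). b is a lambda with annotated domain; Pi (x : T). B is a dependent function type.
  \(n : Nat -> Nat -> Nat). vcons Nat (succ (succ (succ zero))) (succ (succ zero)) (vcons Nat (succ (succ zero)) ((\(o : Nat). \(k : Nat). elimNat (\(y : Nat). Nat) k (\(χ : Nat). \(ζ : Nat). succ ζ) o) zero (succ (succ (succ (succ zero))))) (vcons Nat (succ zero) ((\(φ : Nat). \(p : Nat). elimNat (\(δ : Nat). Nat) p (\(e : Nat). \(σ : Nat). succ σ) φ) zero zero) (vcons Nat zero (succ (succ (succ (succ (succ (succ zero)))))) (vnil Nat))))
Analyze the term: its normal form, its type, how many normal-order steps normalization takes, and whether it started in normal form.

reduced normal form:
  \(n : Nat -> Nat -> Nat). vcons Nat (succ (succ (succ zero))) (succ (succ zero)) (vcons Nat (succ (succ zero)) (succ (succ (succ (succ zero)))) (vcons Nat (succ zero) zero (vcons Nat zero (succ (succ (succ (succ (succ (succ zero)))))) (vnil Nat))))
inferred type:
  (Nat -> Nat -> Nat) -> Vec Nat (succ (succ (succ (succ zero))))
reduction steps (normal order): 6
started in normal form: no
first contracted redex: a beta-redex


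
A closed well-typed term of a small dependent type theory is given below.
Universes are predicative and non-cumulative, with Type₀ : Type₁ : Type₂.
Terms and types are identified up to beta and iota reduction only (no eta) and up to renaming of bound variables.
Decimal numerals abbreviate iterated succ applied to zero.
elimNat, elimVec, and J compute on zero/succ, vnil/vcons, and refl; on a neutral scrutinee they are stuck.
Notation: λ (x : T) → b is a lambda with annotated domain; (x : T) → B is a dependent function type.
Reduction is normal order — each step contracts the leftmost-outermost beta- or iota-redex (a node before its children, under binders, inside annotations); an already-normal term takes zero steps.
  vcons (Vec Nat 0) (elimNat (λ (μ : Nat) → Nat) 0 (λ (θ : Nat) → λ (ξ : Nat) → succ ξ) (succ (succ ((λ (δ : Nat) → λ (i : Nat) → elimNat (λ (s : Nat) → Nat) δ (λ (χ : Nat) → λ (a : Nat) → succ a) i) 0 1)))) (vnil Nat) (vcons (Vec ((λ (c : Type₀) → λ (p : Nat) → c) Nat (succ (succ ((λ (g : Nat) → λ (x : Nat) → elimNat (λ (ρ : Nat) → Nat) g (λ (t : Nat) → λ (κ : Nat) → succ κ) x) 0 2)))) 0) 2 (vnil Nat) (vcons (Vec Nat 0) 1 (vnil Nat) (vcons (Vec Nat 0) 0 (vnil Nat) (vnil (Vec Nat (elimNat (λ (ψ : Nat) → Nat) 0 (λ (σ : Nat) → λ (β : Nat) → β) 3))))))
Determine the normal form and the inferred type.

resulting normal form:
  vcons (Vec Nat 0) 3 (vnil Nat) (vcons (Vec Nat 0) 2 (vnil Nat) (vcons (Vec Nat 0) 1 (vnil Nat) (vcons (Vec Nat 0) 0 (vnil Nat) (vnil (Vec Nat 0)))))
the term's type:
  Vec (Vec Nat 0) 4


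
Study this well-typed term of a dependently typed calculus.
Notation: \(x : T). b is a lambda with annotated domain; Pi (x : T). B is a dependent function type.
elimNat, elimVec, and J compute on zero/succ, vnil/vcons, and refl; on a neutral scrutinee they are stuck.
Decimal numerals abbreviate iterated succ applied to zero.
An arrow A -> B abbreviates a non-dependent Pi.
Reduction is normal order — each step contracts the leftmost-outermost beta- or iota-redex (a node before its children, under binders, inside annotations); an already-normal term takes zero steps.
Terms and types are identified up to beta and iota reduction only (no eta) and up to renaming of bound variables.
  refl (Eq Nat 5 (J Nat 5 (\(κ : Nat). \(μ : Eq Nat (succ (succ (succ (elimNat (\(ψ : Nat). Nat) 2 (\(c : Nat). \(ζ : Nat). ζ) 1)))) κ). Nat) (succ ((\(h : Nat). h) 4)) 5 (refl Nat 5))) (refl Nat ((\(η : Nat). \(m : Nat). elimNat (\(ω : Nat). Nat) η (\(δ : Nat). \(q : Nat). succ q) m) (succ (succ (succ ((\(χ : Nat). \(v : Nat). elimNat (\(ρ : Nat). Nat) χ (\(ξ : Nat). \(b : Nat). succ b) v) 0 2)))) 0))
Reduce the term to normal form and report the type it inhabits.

normal form:
  refl (Eq Nat 5 5) (refl Nat 5)
inferred type:
  Eq (Eq Nat 5 5) (refl Nat 5) (refl Nat 5)
observation: the leftmost-outermost redex is a J iota-redex, and normalization takes 14 steps.


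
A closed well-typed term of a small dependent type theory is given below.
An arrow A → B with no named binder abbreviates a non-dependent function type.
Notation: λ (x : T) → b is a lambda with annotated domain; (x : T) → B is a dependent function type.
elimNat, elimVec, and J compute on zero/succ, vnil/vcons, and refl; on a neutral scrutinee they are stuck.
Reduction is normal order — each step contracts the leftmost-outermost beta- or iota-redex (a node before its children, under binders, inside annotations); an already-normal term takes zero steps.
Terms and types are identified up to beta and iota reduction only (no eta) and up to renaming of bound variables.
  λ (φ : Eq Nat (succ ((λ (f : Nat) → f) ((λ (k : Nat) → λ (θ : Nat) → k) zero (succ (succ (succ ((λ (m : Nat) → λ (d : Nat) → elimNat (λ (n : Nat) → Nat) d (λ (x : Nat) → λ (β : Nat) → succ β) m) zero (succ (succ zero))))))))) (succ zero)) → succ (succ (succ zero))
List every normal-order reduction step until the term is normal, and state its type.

normal-order reduction:
  λ (φ : Eq Nat (succ ((λ (f : Nat) → f) ((λ (k : Nat) → λ (θ : Nat) → k) zero (succ (succ (succ ((λ (m : Nat) → λ (d : Nat) → elimNat (λ (n : Nat) → Nat) d (λ (x : Nat) → λ (β : Nat) → succ β) m) zero (succ (succ zero))))))))) (succ zero)) → succ (succ (succ zero))
  ~> λ (φ : Eq Nat (succ ((λ (f : Nat) → λ (k : Nat) → f) zero (succ (succ (succ ((λ (θ : Nat) → λ (m : Nat) → elimNat (λ (d : Nat) → Nat) m (λ (n : Nat) → λ (x : Nat) → succ x) θ) zero (succ (succ zero)))))))) (succ zero)) → succ (succ (succ zero))
  ~> λ (φ : Eq Nat (succ ((λ (f : Nat) → zero) (succ (succ (succ ((λ (k : Nat) → λ (θ : Nat) → elimNat (λ (m : Nat) → Nat) θ (λ (d : Nat) → λ (n : Nat) → succ n) k) zero (succ (succ zero)))))))) (succ zero)) → succ (succ (succ zero))
  ~> λ (φ : Eq Nat (succ zero) (succ zero)) → succ (succ (succ zero))
the term's type:
  Eq Nat (succ zero) (succ zero) → Nat


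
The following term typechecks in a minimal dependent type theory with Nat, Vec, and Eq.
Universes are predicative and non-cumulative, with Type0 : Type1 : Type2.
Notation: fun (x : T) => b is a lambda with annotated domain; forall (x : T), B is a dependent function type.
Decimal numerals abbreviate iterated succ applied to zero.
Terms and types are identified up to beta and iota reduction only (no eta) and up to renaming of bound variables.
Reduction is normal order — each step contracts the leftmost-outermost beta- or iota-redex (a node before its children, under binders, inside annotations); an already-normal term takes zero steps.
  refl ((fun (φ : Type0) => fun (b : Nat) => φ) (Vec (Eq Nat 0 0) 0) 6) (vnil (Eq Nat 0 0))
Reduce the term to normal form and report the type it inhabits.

resulting normal form:
  refl (Vec (Eq Nat 0 0) 0) (vnil (Eq Nat 0 0))
type:
  Eq (Vec (Eq Nat 0 0) 0) (vnil (Eq Nat 0 0)) (vnil (Eq Nat 0 0))
observation: normalization takes exactly 2 steps under the normal-order strategy.


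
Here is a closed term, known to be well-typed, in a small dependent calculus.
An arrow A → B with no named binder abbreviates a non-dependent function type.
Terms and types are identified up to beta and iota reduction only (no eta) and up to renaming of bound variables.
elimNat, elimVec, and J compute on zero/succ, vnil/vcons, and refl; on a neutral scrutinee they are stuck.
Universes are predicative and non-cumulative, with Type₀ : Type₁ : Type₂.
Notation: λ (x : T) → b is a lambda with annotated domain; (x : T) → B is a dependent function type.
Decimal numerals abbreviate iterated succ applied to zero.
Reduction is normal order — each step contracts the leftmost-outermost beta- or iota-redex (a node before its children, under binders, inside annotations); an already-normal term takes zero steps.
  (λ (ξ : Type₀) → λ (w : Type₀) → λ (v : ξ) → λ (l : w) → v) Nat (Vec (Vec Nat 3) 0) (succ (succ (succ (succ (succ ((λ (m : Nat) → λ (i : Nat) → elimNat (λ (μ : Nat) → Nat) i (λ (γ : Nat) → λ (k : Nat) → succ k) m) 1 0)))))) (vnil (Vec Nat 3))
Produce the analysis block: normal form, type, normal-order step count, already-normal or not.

normal form:
  6
type:
  Nat
reduction steps (normal order): 10
term was already normal: no
first contracted redex: a beta-redex


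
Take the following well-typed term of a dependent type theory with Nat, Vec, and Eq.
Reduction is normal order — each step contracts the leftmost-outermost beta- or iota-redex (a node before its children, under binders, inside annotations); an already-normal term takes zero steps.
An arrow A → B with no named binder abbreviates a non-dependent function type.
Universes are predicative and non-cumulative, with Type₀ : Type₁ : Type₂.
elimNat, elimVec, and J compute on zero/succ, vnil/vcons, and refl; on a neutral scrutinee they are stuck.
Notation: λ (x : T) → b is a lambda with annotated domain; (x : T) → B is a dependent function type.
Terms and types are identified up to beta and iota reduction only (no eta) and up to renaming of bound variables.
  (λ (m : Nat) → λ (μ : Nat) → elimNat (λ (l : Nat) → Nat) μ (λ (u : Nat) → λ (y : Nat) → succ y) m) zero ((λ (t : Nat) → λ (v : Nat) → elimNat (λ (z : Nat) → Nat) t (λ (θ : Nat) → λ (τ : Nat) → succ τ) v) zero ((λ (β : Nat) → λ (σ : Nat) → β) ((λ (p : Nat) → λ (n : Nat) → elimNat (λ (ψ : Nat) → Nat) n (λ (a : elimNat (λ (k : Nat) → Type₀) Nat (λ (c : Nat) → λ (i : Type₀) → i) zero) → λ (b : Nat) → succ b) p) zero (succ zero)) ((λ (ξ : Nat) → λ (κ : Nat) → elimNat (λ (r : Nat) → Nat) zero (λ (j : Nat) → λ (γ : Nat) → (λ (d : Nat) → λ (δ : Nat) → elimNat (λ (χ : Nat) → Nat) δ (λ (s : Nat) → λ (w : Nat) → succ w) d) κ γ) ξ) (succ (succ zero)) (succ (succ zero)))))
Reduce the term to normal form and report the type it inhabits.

reduced normal form:
  succ zero
type:
  Nat


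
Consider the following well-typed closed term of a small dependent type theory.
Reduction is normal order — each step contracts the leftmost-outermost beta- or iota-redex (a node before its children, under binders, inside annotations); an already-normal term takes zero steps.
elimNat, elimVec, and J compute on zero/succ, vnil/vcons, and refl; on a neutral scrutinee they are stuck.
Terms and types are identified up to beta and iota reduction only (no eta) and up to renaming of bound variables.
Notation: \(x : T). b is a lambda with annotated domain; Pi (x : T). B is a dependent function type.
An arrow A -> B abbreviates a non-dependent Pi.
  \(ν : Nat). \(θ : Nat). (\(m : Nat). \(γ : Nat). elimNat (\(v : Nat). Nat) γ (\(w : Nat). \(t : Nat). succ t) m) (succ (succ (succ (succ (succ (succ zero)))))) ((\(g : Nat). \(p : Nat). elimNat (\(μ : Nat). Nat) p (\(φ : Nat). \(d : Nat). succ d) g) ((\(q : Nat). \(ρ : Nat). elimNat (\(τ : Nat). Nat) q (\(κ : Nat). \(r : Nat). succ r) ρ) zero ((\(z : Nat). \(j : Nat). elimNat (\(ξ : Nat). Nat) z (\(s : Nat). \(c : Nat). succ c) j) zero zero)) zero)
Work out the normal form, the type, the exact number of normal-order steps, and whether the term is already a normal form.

normal form:
  \(ν : Nat). \(θ : Nat). succ (succ (succ (succ (succ (succ zero)))))
inferred type:
  Nat -> Nat -> Nat
reduction steps (normal order): 30
started in normal form: no
first redex: a beta-redex


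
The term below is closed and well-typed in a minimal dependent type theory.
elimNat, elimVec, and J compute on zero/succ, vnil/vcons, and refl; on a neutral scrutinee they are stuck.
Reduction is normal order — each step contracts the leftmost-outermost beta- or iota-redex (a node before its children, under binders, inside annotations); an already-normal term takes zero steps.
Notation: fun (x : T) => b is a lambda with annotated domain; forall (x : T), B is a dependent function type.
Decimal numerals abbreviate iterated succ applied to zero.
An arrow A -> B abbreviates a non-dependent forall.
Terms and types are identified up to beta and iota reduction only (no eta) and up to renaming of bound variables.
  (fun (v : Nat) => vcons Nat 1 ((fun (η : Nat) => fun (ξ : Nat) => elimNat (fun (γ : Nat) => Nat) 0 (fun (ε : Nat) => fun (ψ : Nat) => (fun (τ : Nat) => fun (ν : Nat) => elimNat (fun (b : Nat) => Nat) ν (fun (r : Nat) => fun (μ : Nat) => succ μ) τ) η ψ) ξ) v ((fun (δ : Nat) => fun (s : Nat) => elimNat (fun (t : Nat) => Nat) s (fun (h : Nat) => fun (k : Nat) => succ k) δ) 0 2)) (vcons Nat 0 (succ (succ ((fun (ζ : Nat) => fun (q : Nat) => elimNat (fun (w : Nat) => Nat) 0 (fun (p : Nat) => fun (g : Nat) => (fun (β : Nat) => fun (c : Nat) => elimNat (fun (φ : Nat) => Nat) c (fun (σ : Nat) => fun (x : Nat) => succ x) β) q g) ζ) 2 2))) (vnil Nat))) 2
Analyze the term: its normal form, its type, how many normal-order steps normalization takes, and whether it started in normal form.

resulting normal form:
  vcons Nat 1 4 (vcons Nat 0 6 (vnil Nat))
the term's type:
  Vec Nat 2
steps to reach normal form (normal order): 49
started in normal form: no
first redex: a beta-redex


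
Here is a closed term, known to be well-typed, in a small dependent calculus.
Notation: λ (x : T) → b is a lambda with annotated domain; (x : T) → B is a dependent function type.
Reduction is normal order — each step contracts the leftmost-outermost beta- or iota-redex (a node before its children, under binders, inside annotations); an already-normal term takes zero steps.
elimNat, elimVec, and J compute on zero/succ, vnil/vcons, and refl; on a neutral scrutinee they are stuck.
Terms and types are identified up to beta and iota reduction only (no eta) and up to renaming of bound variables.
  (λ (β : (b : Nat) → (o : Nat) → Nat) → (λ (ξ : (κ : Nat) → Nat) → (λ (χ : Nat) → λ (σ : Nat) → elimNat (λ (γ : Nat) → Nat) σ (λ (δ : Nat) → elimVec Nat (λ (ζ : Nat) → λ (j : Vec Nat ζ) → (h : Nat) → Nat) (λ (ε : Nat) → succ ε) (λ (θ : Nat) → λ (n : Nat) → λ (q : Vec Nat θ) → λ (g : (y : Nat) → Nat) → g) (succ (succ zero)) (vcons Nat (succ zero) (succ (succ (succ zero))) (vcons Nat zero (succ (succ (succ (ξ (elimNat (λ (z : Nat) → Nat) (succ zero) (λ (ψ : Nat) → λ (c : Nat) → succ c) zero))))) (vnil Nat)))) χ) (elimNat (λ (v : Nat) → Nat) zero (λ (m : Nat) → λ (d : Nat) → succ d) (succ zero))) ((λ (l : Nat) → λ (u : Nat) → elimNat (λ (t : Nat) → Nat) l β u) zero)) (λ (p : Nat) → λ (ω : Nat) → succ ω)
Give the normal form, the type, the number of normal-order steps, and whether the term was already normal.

resulting normal form:
  λ (β : Nat) → succ β
inferred type:
  (β : Nat) → Nat
steps to reach normal form (normal order): 22
term was already normal: no
first redex: a beta-redex


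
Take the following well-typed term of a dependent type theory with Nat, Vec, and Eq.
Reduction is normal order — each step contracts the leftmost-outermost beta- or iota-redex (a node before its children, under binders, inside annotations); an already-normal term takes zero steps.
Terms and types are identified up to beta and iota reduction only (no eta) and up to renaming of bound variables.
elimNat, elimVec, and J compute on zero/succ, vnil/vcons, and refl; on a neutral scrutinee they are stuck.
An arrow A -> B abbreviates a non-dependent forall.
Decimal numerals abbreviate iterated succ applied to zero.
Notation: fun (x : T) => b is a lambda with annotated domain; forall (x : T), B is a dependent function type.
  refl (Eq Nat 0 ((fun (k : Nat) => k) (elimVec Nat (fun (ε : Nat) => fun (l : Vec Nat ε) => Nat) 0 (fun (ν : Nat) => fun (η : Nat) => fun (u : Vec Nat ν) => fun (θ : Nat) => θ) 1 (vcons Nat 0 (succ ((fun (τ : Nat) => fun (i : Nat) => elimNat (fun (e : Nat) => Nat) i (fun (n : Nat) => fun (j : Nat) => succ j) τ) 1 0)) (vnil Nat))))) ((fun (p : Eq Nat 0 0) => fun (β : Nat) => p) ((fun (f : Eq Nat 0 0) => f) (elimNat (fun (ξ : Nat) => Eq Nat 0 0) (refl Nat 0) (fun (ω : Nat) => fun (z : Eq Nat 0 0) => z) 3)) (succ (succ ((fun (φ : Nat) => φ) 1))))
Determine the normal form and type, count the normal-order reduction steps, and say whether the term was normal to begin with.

normal form:
  refl (Eq Nat 0 0) (refl Nat 0)
the term's type:
  Eq (Eq Nat 0 0) (refl Nat 0) (refl Nat 0)
reduction steps (normal order): 20
term was already normal: no
first contracted redex: a beta-redex
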